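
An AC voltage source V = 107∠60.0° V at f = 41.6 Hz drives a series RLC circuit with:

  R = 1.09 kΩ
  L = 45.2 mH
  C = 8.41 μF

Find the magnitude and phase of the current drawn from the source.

Step 1 — Angular frequency: ω = 2π·f = 2π·41.6 = 261.4 rad/s.
Step 2 — Component impedances:
  R: Z = R = 1090 Ω
  L: Z = jωL = j·261.4·0.0452 = 0 + j11.81 Ω
  C: Z = 1/(jωC) = -j/(ω·C) = 0 - j454.9 Ω
Step 3 — Series combination: Z_total = R + L + C = 1090 - j443.1 Ω = 1177∠-22.1° Ω.
Step 4 — Source phasor: V = 107∠60.0° V = 53.5 + j92.66 V.
Step 5 — Ohm's law: I = V / Z_total = (53.5 + j92.66) / (1090 - j443.1) = 0.01246 + j0.09008 A.
Step 6 — Convert to polar: |I| = 0.09094 A, ∠I = 82.1°.

I = 0.09094∠82.1° A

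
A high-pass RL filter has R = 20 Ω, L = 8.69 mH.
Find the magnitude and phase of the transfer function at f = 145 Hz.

Step 1 — Angular frequency: ω = 2π·145 = 911.1 rad/s.
Step 2 — Transfer function: H(jω) = jωL/(R + jωL).
Step 3 — Numerator jωL = j·7.917; denominator R + jωL = 20 + j7.917.
Step 4 — H = 0.1355 + j0.3422.
Step 5 — Magnitude: |H| = 0.3681 (-8.7 dB); phase: φ = 68.4°.

|H| = 0.3681 (-8.7 dB), φ = 68.4°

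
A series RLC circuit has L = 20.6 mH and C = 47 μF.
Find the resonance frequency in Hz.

Step 1 — Resonance condition Im(Z)=0 gives ω₀ = 1/√(LC).
Step 2 — ω₀ = 1/√(0.0206·4.7e-05) = 1016 rad/s.
Step 3 — f₀ = ω₀/(2π) = 161.7 Hz.

f₀ = 161.7 Hz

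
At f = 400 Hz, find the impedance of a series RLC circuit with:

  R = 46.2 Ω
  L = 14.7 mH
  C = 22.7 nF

Step 1 — Angular frequency: ω = 2π·f = 2π·400 = 2513 rad/s.
Step 2 — Component impedances:
  R: Z = R = 46.2 Ω
  L: Z = jωL = j·2513·0.0147 = 0 + j36.95 Ω
  C: Z = 1/(jωC) = -j/(ω·C) = 0 - j1.753e+04 Ω
Step 3 — Series combination: Z_total = R + L + C = 46.2 - j1.749e+04 Ω = 1.749e+04∠-89.8° Ω.

Z = 46.2 - j1.749e+04 Ω = 1.749e+04∠-89.8° Ω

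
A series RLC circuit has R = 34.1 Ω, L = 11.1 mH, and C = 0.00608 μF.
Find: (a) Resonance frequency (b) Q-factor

Step 1 — Resonance condition Im(Z)=0 gives ω₀ = 1/√(LC).
Step 2 — ω₀ = 1/√(0.0111·6.08e-09) = 1.217e+05 rad/s.
Step 3 — f₀ = ω₀/(2π) = 1.937e+04 Hz.
Step 4 — Series Q: Q = ω₀L/R = 1.217e+05·0.0111/34.1 = 39.62.

(a) f₀ = 1.937e+04 Hz  (b) Q = 39.62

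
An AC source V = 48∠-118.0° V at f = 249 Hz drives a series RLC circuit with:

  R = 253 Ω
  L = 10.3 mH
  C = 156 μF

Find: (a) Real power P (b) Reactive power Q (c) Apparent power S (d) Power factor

Step 1 — Angular frequency: ω = 2π·f = 2π·249 = 1565 rad/s.
Step 2 — Component impedances:
  R: Z = R = 253 Ω
  L: Z = jωL = j·1565·0.0103 = 0 + j16.11 Ω
  C: Z = 1/(jωC) = -j/(ω·C) = 0 - j4.097 Ω
Step 3 — Series combination: Z_total = R + L + C = 253 + j12.02 Ω = 253.3∠2.7° Ω.
Step 4 — Source phasor: V = 48∠-118.0° V = -22.53 - j42.38 V.
Step 5 — Current: I = V / Z = -0.09681 - j0.1629 A = 0.1895∠-120.7° A.
Step 6 — Complex power: S = V·I* = 9.086 + j0.4316 VA.
Step 7 — Real power: P = Re(S) = 9.086 W.
Step 8 — Reactive power: Q = Im(S) = 0.4316 VAR.
Step 9 — Apparent power: |S| = 9.096 VA.
Step 10 — Power factor: PF = P/|S| = 0.9989 (lagging).

(a) P = 9.086 W  (b) Q = 0.4316 VAR  (c) S = 9.096 VA  (d) PF = 0.9989 (lagging)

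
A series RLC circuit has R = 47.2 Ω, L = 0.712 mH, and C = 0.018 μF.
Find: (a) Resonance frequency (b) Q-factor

Step 1 — Resonance condition Im(Z)=0 gives ω₀ = 1/√(LC).
Step 2 — ω₀ = 1/√(0.000712·1.8e-08) = 2.793e+05 rad/s.
Step 3 — f₀ = ω₀/(2π) = 4.446e+04 Hz.
Step 4 — Series Q: Q = ω₀L/R = 2.793e+05·0.000712/47.2 = 4.214.

(a) f₀ = 4.446e+04 Hz  (b) Q = 4.214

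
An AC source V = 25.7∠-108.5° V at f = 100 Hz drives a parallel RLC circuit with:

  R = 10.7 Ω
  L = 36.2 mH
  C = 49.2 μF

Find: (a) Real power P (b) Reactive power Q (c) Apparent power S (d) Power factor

Step 1 — Angular frequency: ω = 2π·f = 2π·100 = 628.3 rad/s.
Step 2 — Component impedances:
  R: Z = R = 10.7 Ω
  L: Z = jωL = j·628.3·0.0362 = 0 + j22.75 Ω
  C: Z = 1/(jωC) = -j/(ω·C) = 0 - j32.35 Ω
Step 3 — Parallel combination: 1/Z_total = 1/R + 1/L + 1/C; Z_total = 10.5 + j1.466 Ω = 10.6∠8.0° Ω.
Step 4 — Source phasor: V = 25.7∠-108.5° V = -8.155 - j24.37 V.
Step 5 — Current: I = V / Z = -1.08 - j2.171 A = 2.425∠-116.5° A.
Step 6 — Complex power: S = V·I* = 61.73 + j8.621 VA.
Step 7 — Real power: P = Re(S) = 61.73 W.
Step 8 — Reactive power: Q = Im(S) = 8.621 VAR.
Step 9 — Apparent power: |S| = 62.33 VA.
Step 10 — Power factor: PF = P/|S| = 0.9904 (lagging).

(a) P = 61.73 W  (b) Q = 8.621 VAR  (c) S = 62.33 VA  (d) PF = 0.9904 (lagging)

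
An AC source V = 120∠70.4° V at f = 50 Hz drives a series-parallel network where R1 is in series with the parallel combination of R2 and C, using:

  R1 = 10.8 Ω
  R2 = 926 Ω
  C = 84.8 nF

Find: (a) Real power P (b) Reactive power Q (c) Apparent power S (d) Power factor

Step 1 — Angular frequency: ω = 2π·f = 2π·50 = 314.2 rad/s.
Step 2 — Component impedances:
  R1: Z = R = 10.8 Ω
  R2: Z = R = 926 Ω
  C: Z = 1/(jωC) = -j/(ω·C) = 0 - j3.754e+04 Ω
Step 3 — Parallel branch: R2 || C = 1/(1/R2 + 1/C) = 925.4 - j22.83 Ω.
Step 4 — Series with R1: Z_total = R1 + (R2 || C) = 936.2 - j22.83 Ω = 936.5∠-1.4° Ω.
Step 5 — Source phasor: V = 120∠70.4° V = 40.25 + j113 V.
Step 6 — Current: I = V / Z = 0.04003 + j0.1217 A = 0.1281∠71.8° A.
Step 7 — Complex power: S = V·I* = 15.37 - j0.3748 VA.
Step 8 — Real power: P = Re(S) = 15.37 W.
Step 9 — Reactive power: Q = Im(S) = -0.3748 VAR.
Step 10 — Apparent power: |S| = 15.38 VA.
Step 11 — Power factor: PF = P/|S| = 0.9997 (leading).

(a) P = 15.37 W  (b) Q = -0.3748 VAR  (c) S = 15.38 VA  (d) PF = 0.9997 (leading)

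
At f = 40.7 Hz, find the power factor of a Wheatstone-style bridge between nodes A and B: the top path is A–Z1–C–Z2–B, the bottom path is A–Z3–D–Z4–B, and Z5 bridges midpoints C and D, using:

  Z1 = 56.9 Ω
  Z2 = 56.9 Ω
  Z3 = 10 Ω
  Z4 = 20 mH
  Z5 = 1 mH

Step 1 — Angular frequency: ω = 2π·f = 2π·40.7 = 255.7 rad/s.
Step 2 — Component impedances:
  Z1: Z = R = 56.9 Ω
  Z2: Z = R = 56.9 Ω
  Z3: Z = R = 10 Ω
  Z4: Z = jωL = j·255.7·0.02 = 0 + j5.115 Ω
  Z5: Z = jωL = j·255.7·0.001 = 0 + j0.2557 Ω
Step 3 — Bridge requires nodal analysis (the Z5 bridge couples midpoints C and D, so the two paths cannot be reduced to a simple series/parallel combination). Setting node B to ground and injecting 1 A at node A, the 3-node admittance system at A, C, D solves to V_A = Z_AB = 8.968 + j5.077 Ω = 10.3∠29.5° Ω.
Step 4 — Power factor: PF = cos(φ) = Re(Z)/|Z| = 8.9677/10.305 = 0.8702.
Step 5 — Type: Im(Z) = 5.077 ⇒ lagging (phase φ = 29.5°).

PF = 0.8702 (lagging, φ = 29.5°)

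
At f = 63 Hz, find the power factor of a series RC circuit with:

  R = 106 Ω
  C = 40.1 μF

Step 1 — Angular frequency: ω = 2π·f = 2π·63 = 395.8 rad/s.
Step 2 — Component impedances:
  R: Z = R = 106 Ω
  C: Z = 1/(jωC) = -j/(ω·C) = 0 - j63 Ω
Step 3 — Series combination: Z_total = R + C = 106 - j63 Ω = 123.3∠-30.7° Ω.
Step 4 — Power factor: PF = cos(φ) = Re(Z)/|Z| = 106/123.31 = 0.8596.
Step 5 — Type: Im(Z) = -63 ⇒ leading (phase φ = -30.7°).

PF = 0.8596 (leading, φ = -30.7°)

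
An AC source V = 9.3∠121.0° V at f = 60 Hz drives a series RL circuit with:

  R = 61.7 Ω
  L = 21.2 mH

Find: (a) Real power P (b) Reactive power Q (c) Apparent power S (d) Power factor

Step 1 — Angular frequency: ω = 2π·f = 2π·60 = 377 rad/s.
Step 2 — Component impedances:
  R: Z = R = 61.7 Ω
  L: Z = jωL = j·377·0.0212 = 0 + j7.992 Ω
Step 3 — Series combination: Z_total = R + L = 61.7 + j7.992 Ω = 62.22∠7.4° Ω.
Step 4 — Source phasor: V = 9.3∠121.0° V = -4.79 + j7.972 V.
Step 5 — Current: I = V / Z = -0.05989 + j0.137 A = 0.1495∠113.6° A.
Step 6 — Complex power: S = V·I* = 1.379 + j0.1786 VA.
Step 7 — Real power: P = Re(S) = 1.379 W.
Step 8 — Reactive power: Q = Im(S) = 0.1786 VAR.
Step 9 — Apparent power: |S| = 1.39 VA.
Step 10 — Power factor: PF = P/|S| = 0.9917 (lagging).

(a) P = 1.379 W  (b) Q = 0.1786 VAR  (c) S = 1.39 VA  (d) PF = 0.9917 (lagging)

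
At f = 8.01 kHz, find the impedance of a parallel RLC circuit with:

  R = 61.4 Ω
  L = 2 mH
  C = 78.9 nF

Step 1 — Angular frequency: ω = 2π·f = 2π·8010 = 5.033e+04 rad/s.
Step 2 — Component impedances:
  R: Z = R = 61.4 Ω
  L: Z = jωL = j·5.033e+04·0.002 = 0 + j100.7 Ω
  C: Z = 1/(jωC) = -j/(ω·C) = 0 - j251.8 Ω
Step 3 — Parallel combination: 1/Z_total = 1/R + 1/L + 1/C; Z_total = 54.14 + j19.83 Ω = 57.66∠20.1° Ω.

Z = 54.14 + j19.83 Ω = 57.66∠20.1° Ω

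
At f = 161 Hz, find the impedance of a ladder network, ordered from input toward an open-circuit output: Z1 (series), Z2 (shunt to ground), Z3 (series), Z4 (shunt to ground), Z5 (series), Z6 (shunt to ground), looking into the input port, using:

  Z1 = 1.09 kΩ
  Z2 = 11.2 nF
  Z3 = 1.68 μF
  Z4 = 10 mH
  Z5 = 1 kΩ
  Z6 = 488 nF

Step 1 — Angular frequency: ω = 2π·f = 2π·161 = 1012 rad/s.
Step 2 — Component impedances:
  Z1: Z = R = 1090 Ω
  Z2: Z = 1/(jωC) = -j/(ω·C) = 0 - j8.826e+04 Ω
  Z3: Z = 1/(jωC) = -j/(ω·C) = 0 - j588.4 Ω
  Z4: Z = jωL = j·1012·0.01 = 0 + j10.12 Ω
  Z5: Z = R = 1000 Ω
  Z6: Z = 1/(jωC) = -j/(ω·C) = 0 - j2026 Ω
Step 3 — Ladder network (open output): work backward from the far end, alternating series and parallel combinations. Z_in = 1090 - j574.5 Ω = 1232∠-27.8° Ω.

Z = 1090 - j574.5 Ω = 1232∠-27.8° Ω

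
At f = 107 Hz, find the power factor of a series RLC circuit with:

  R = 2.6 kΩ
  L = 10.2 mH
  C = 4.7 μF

Step 1 — Angular frequency: ω = 2π·f = 2π·107 = 672.3 rad/s.
Step 2 — Component impedances:
  R: Z = R = 2600 Ω
  L: Z = jωL = j·672.3·0.0102 = 0 + j6.857 Ω
  C: Z = 1/(jωC) = -j/(ω·C) = 0 - j316.5 Ω
Step 3 — Series combination: Z_total = R + L + C = 2600 - j309.6 Ω = 2618∠-6.8° Ω.
Step 4 — Power factor: PF = cos(φ) = Re(Z)/|Z| = 2600/2618.4 = 0.993.
Step 5 — Type: Im(Z) = -309.6 ⇒ leading (phase φ = -6.8°).

PF = 0.993 (leading, φ = -6.8°)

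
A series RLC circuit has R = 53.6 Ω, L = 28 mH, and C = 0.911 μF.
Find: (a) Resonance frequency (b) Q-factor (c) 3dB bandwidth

Step 1 — Resonance condition Im(Z)=0 gives ω₀ = 1/√(LC).
Step 2 — ω₀ = 1/√(0.028·9.11e-07) = 6261 rad/s.
Step 3 — f₀ = ω₀/(2π) = 996.5 Hz.
Step 4 — Series Q: Q = ω₀L/R = 6261·0.028/53.6 = 3.271.
Step 5 — 3dB bandwidth: Δω = ω₀/Q = 1914 rad/s; BW = Δω/(2π) = 304.7 Hz.

(a) f₀ = 996.5 Hz  (b) Q = 3.271  (c) BW = 304.7 Hz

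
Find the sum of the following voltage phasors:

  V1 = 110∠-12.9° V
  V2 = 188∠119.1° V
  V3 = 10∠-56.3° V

Step 1 — Convert each phasor to rectangular form:
  V1 = 110·(cos(-12.9°) + j·sin(-12.9°)) = 107.2 - j24.56 V
  V2 = 188·(cos(119.1°) + j·sin(119.1°)) = -91.43 + j164.3 V
  V3 = 10·(cos(-56.3°) + j·sin(-56.3°)) = 5.548 - j8.32 V
Step 2 — Sum components: V_total = 21.34 + j131.4 V.
Step 3 — Convert to polar: |V_total| = 133.1 V, ∠V_total = 80.8°.

V_total = 133.1∠80.8° V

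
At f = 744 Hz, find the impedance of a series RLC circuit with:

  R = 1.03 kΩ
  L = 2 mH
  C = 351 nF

Step 1 — Angular frequency: ω = 2π·f = 2π·744 = 4675 rad/s.
Step 2 — Component impedances:
  R: Z = R = 1030 Ω
  L: Z = jωL = j·4675·0.002 = 0 + j9.349 Ω
  C: Z = 1/(jωC) = -j/(ω·C) = 0 - j609.5 Ω
Step 3 — Series combination: Z_total = R + L + C = 1030 - j600.1 Ω = 1192∠-30.2° Ω.

Z = 1030 - j600.1 Ω = 1192∠-30.2° Ω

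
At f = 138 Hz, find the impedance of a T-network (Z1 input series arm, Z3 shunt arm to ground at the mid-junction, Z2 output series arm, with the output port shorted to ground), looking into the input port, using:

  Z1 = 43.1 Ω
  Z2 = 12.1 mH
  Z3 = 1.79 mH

Step 1 — Angular frequency: ω = 2π·f = 2π·138 = 867.1 rad/s.
Step 2 — Component impedances:
  Z1: Z = R = 43.1 Ω
  Z2: Z = jωL = j·867.1·0.0121 = 0 + j10.49 Ω
  Z3: Z = jωL = j·867.1·0.00179 = 0 + j1.552 Ω
Step 3 — With the output port shorted to ground, the output series arm Z2 runs from the junction to ground; the shunt arm Z3 also runs from the junction to ground. They appear in parallel: Z3 || Z2 = 0 + j1.352 Ω.
Step 4 — Series with input arm Z1: Z_in = Z1 + (Z3 || Z2) = 43.1 + j1.352 Ω = 43.12∠1.8° Ω.

Z = 43.1 + j1.352 Ω = 43.12∠1.8° Ω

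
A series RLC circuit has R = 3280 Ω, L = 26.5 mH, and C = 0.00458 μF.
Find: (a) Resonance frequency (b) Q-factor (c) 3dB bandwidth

Step 1 — Resonance condition Im(Z)=0 gives ω₀ = 1/√(LC).
Step 2 — ω₀ = 1/√(0.0265·4.58e-09) = 9.077e+04 rad/s.
Step 3 — f₀ = ω₀/(2π) = 1.445e+04 Hz.
Step 4 — Series Q: Q = ω₀L/R = 9.077e+04·0.0265/3280 = 0.7334.
Step 5 — 3dB bandwidth: Δω = ω₀/Q = 1.238e+05 rad/s; BW = Δω/(2π) = 1.97e+04 Hz.

(a) f₀ = 1.445e+04 Hz  (b) Q = 0.7334  (c) BW = 1.97e+04 Hz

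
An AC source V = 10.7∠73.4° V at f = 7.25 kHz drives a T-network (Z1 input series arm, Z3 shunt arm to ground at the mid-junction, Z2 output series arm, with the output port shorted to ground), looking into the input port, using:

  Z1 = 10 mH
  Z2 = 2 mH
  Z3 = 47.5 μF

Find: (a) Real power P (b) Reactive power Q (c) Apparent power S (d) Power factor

Step 1 — Angular frequency: ω = 2π·f = 2π·7250 = 4.555e+04 rad/s.
Step 2 — Component impedances:
  Z1: Z = jωL = j·4.555e+04·0.01 = 0 + j455.5 Ω
  Z2: Z = jωL = j·4.555e+04·0.002 = 0 + j91.11 Ω
  Z3: Z = 1/(jωC) = -j/(ω·C) = 0 - j0.4622 Ω
Step 3 — With the output port shorted to ground, the output series arm Z2 runs from the junction to ground; the shunt arm Z3 also runs from the junction to ground. They appear in parallel: Z3 || Z2 = 0 - j0.4645 Ω.
Step 4 — Series with input arm Z1: Z_in = Z1 + (Z3 || Z2) = 0 + j455.1 Ω = 455.1∠90.0° Ω.
Step 5 — Source phasor: V = 10.7∠73.4° V = 3.057 + j10.25 V.
Step 6 — Current: I = V / Z = 0.02253 - j0.006717 A = 0.02351∠-16.6° A.
Step 7 — Complex power: S = V·I* = 0 + j0.2516 VA.
Step 8 — Real power: P = Re(S) = 0 W.
Step 9 — Reactive power: Q = Im(S) = 0.2516 VAR.
Step 10 — Apparent power: |S| = 0.2516 VA.
Step 11 — Power factor: PF = P/|S| = 0 (lagging).

(a) P = 0 W  (b) Q = 0.2516 VAR  (c) S = 0.2516 VA  (d) PF = 0 (lagging)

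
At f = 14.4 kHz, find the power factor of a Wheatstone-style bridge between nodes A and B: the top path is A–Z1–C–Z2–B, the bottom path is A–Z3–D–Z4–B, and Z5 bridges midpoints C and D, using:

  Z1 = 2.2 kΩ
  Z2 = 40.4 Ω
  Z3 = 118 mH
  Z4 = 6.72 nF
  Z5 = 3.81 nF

Step 1 — Angular frequency: ω = 2π·f = 2π·1.44e+04 = 9.048e+04 rad/s.
Step 2 — Component impedances:
  Z1: Z = R = 2200 Ω
  Z2: Z = R = 40.4 Ω
  Z3: Z = jωL = j·9.048e+04·0.118 = 0 + j1.068e+04 Ω
  Z4: Z = 1/(jωC) = -j/(ω·C) = 0 - j1645 Ω
  Z5: Z = 1/(jωC) = -j/(ω·C) = 0 - j2901 Ω
Step 3 — Bridge requires nodal analysis (the Z5 bridge couples midpoints C and D, so the two paths cannot be reduced to a simple series/parallel combination). Setting node B to ground and injecting 1 A at node A, the 3-node admittance system at A, C, D solves to V_A = Z_AB = 2128 + j488.4 Ω = 2183∠12.9° Ω.
Step 4 — Power factor: PF = cos(φ) = Re(Z)/|Z| = 2128/2183.3 = 0.9747.
Step 5 — Type: Im(Z) = 488.4 ⇒ lagging (phase φ = 12.9°).

PF = 0.9747 (lagging, φ = 12.9°)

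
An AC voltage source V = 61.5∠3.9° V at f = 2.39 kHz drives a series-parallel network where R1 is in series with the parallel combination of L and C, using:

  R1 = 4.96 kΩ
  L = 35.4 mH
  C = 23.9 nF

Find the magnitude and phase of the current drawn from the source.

Step 1 — Angular frequency: ω = 2π·f = 2π·2390 = 1.502e+04 rad/s.
Step 2 — Component impedances:
  R1: Z = R = 4960 Ω
  L: Z = jωL = j·1.502e+04·0.0354 = 0 + j531.6 Ω
  C: Z = 1/(jωC) = -j/(ω·C) = 0 - j2786 Ω
Step 3 — Parallel branch: L || C = 1/(1/L + 1/C) = 0 + j656.9 Ω.
Step 4 — Series with R1: Z_total = R1 + (L || C) = 4960 + j656.9 Ω = 5003∠7.5° Ω.
Step 5 — Source phasor: V = 61.5∠3.9° V = 61.36 + j4.183 V.
Step 6 — Ohm's law: I = V / Z_total = (61.36 + j4.183) / (4960 + j656.9) = 0.01227 - j0.0007814 A.
Step 7 — Convert to polar: |I| = 0.01229 A, ∠I = -3.6°.

I = 0.01229∠-3.6° A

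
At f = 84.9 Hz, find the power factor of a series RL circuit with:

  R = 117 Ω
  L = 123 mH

Step 1 — Angular frequency: ω = 2π·f = 2π·84.9 = 533.4 rad/s.
Step 2 — Component impedances:
  R: Z = R = 117 Ω
  L: Z = jωL = j·533.4·0.123 = 0 + j65.61 Ω
Step 3 — Series combination: Z_total = R + L = 117 + j65.61 Ω = 134.1∠29.3° Ω.
Step 4 — Power factor: PF = cos(φ) = Re(Z)/|Z| = 117/134.14 = 0.8722.
Step 5 — Type: Im(Z) = 65.61 ⇒ lagging (phase φ = 29.3°).

PF = 0.8722 (lagging, φ = 29.3°)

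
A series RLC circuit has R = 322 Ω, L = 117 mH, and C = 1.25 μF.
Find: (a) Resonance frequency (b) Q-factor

Step 1 — Resonance condition Im(Z)=0 gives ω₀ = 1/√(LC).
Step 2 — ω₀ = 1/√(0.117·1.25e-06) = 2615 rad/s.
Step 3 — f₀ = ω₀/(2π) = 416.2 Hz.
Step 4 — Series Q: Q = ω₀L/R = 2615·0.117/322 = 0.9501.

(a) f₀ = 416.2 Hz  (b) Q = 0.9501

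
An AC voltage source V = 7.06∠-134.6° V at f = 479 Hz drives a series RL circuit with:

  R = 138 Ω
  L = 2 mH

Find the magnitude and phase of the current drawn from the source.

Step 1 — Angular frequency: ω = 2π·f = 2π·479 = 3010 rad/s.
Step 2 — Component impedances:
  R: Z = R = 138 Ω
  L: Z = jωL = j·3010·0.002 = 0 + j6.019 Ω
Step 3 — Series combination: Z_total = R + L = 138 + j6.019 Ω = 138.1∠2.5° Ω.
Step 4 — Source phasor: V = 7.06∠-134.6° V = -4.957 - j5.027 V.
Step 5 — Ohm's law: I = V / Z_total = (-4.957 - j5.027) / (138 + j6.019) = -0.03744 - j0.03479 A.
Step 6 — Convert to polar: |I| = 0.05111 A, ∠I = -137.1°.

I = 0.05111∠-137.1° A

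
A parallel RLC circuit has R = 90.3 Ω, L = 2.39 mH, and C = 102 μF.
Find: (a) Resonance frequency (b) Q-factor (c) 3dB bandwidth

Step 1 — Resonance: ω₀ = 1/√(LC) = 1/√(0.00239·0.000102) = 2025 rad/s.
Step 2 — f₀ = ω₀/(2π) = 322.3 Hz.
Step 3 — Parallel Q: Q = R/(ω₀L) = 90.3/(2025·0.00239) = 18.65.
Step 4 — Bandwidth: Δω = ω₀/Q = 108.6 rad/s; BW = Δω/(2π) = 17.28 Hz.

(a) f₀ = 322.3 Hz  (b) Q = 18.65  (c) BW = 17.28 Hz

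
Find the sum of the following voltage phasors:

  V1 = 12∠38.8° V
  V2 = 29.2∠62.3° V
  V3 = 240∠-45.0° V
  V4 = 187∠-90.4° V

Step 1 — Convert each phasor to rectangular form:
  V1 = 12·(cos(38.8°) + j·sin(38.8°)) = 9.352 + j7.519 V
  V2 = 29.2·(cos(62.3°) + j·sin(62.3°)) = 13.57 + j25.85 V
  V3 = 240·(cos(-45.0°) + j·sin(-45.0°)) = 169.7 - j169.7 V
  V4 = 187·(cos(-90.4°) + j·sin(-90.4°)) = -1.305 - j187 V
Step 2 — Sum components: V_total = 191.3 - j323.3 V.
Step 3 — Convert to polar: |V_total| = 375.7 V, ∠V_total = -59.4°.

V_total = 375.7∠-59.4° V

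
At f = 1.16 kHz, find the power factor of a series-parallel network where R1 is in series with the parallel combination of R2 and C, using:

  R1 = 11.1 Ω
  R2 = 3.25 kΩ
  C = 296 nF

Step 1 — Angular frequency: ω = 2π·f = 2π·1160 = 7288 rad/s.
Step 2 — Component impedances:
  R1: Z = R = 11.1 Ω
  R2: Z = R = 3250 Ω
  C: Z = 1/(jωC) = -j/(ω·C) = 0 - j463.5 Ω
Step 3 — Parallel branch: R2 || C = 1/(1/R2 + 1/C) = 64.79 - j454.3 Ω.
Step 4 — Series with R1: Z_total = R1 + (R2 || C) = 75.89 - j454.3 Ω = 460.6∠-80.5° Ω.
Step 5 — Power factor: PF = cos(φ) = Re(Z)/|Z| = 75.89/460.6 = 0.1648.
Step 6 — Type: Im(Z) = -454.3 ⇒ leading (phase φ = -80.5°).

PF = 0.1648 (leading, φ = -80.5°)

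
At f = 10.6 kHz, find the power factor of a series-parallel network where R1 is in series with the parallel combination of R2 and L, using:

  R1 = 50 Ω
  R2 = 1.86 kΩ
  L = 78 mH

Step 1 — Angular frequency: ω = 2π·f = 2π·1.06e+04 = 6.66e+04 rad/s.
Step 2 — Component impedances:
  R1: Z = R = 50 Ω
  R2: Z = R = 1860 Ω
  L: Z = jωL = j·6.66e+04·0.078 = 0 + j5195 Ω
Step 3 — Parallel branch: R2 || L = 1/(1/R2 + 1/L) = 1649 + j590.3 Ω.
Step 4 — Series with R1: Z_total = R1 + (R2 || L) = 1699 + j590.3 Ω = 1798∠19.2° Ω.
Step 5 — Power factor: PF = cos(φ) = Re(Z)/|Z| = 1698.7/1798.3 = 0.9446.
Step 6 — Type: Im(Z) = 590.3 ⇒ lagging (phase φ = 19.2°).

PF = 0.9446 (lagging, φ = 19.2°)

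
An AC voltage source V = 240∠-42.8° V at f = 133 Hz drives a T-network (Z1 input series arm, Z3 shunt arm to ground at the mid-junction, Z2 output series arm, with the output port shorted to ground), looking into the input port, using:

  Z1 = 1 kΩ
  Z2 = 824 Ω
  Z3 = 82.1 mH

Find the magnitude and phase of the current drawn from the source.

Step 1 — Angular frequency: ω = 2π·f = 2π·133 = 835.7 rad/s.
Step 2 — Component impedances:
  Z1: Z = R = 1000 Ω
  Z2: Z = R = 824 Ω
  Z3: Z = jωL = j·835.7·0.0821 = 0 + j68.61 Ω
Step 3 — With the output port shorted to ground, the output series arm Z2 runs from the junction to ground; the shunt arm Z3 also runs from the junction to ground. They appear in parallel: Z3 || Z2 = 5.673 + j68.14 Ω.
Step 4 — Series with input arm Z1: Z_in = Z1 + (Z3 || Z2) = 1006 + j68.14 Ω = 1008∠3.9° Ω.
Step 5 — Source phasor: V = 240∠-42.8° V = 176.1 - j163.1 V.
Step 6 — Ohm's law: I = V / Z_total = (176.1 - j163.1) / (1006 + j68.14) = 0.1634 - j0.1732 A.
Step 7 — Convert to polar: |I| = 0.2381 A, ∠I = -46.7°.

I = 0.2381∠-46.7° A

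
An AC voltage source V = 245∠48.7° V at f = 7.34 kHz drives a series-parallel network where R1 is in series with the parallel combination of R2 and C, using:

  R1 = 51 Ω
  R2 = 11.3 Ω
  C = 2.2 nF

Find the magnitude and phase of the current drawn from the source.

Step 1 — Angular frequency: ω = 2π·f = 2π·7340 = 4.612e+04 rad/s.
Step 2 — Component impedances:
  R1: Z = R = 51 Ω
  R2: Z = R = 11.3 Ω
  C: Z = 1/(jωC) = -j/(ω·C) = 0 - j9856 Ω
Step 3 — Parallel branch: R2 || C = 1/(1/R2 + 1/C) = 11.3 - j0.01296 Ω.
Step 4 — Series with R1: Z_total = R1 + (R2 || C) = 62.3 - j0.01296 Ω = 62.3∠-0.0° Ω.
Step 5 — Source phasor: V = 245∠48.7° V = 161.7 + j184.1 V.
Step 6 — Ohm's law: I = V / Z_total = (161.7 + j184.1) / (62.3 - j0.01296) = 2.595 + j2.955 A.
Step 7 — Convert to polar: |I| = 3.933 A, ∠I = 48.7°.

I = 3.933∠48.7° A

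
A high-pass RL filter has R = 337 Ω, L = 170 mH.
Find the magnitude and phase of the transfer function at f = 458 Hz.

Step 1 — Angular frequency: ω = 2π·458 = 2878 rad/s.
Step 2 — Transfer function: H(jω) = jωL/(R + jωL).
Step 3 — Numerator jωL = j·489.2; denominator R + jωL = 337 + j489.2.
Step 4 — H = 0.6782 + j0.4672.
Step 5 — Magnitude: |H| = 0.8235 (-1.7 dB); phase: φ = 34.6°.

|H| = 0.8235 (-1.7 dB), φ = 34.6°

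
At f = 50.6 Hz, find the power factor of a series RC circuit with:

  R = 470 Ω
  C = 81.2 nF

Step 1 — Angular frequency: ω = 2π·f = 2π·50.6 = 317.9 rad/s.
Step 2 — Component impedances:
  R: Z = R = 470 Ω
  C: Z = 1/(jωC) = -j/(ω·C) = 0 - j3.874e+04 Ω
Step 3 — Series combination: Z_total = R + C = 470 - j3.874e+04 Ω = 3.874e+04∠-89.3° Ω.
Step 4 — Power factor: PF = cos(φ) = Re(Z)/|Z| = 470/3.874e+04 = 0.01213.
Step 5 — Type: Im(Z) = -3.874e+04 ⇒ leading (phase φ = -89.3°).

PF = 0.01213 (leading, φ = -89.3°)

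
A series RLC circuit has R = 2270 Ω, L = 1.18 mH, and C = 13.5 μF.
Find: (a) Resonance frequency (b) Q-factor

Step 1 — Resonance condition Im(Z)=0 gives ω₀ = 1/√(LC).
Step 2 — ω₀ = 1/√(0.00118·1.35e-05) = 7923 rad/s.
Step 3 — f₀ = ω₀/(2π) = 1261 Hz.
Step 4 — Series Q: Q = ω₀L/R = 7923·0.00118/2270 = 0.004119.

(a) f₀ = 1261 Hz  (b) Q = 0.004119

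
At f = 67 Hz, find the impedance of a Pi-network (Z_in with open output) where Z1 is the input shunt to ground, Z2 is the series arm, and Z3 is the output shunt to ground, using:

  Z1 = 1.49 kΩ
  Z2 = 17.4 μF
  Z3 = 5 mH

Step 1 — Angular frequency: ω = 2π·f = 2π·67 = 421 rad/s.
Step 2 — Component impedances:
  Z1: Z = R = 1490 Ω
  Z2: Z = 1/(jωC) = -j/(ω·C) = 0 - j136.5 Ω
  Z3: Z = jωL = j·421·0.005 = 0 + j2.105 Ω
Step 3 — With open output, the series arm Z2 and the output shunt Z3 appear in series to ground: Z2 + Z3 = 0 - j134.4 Ω.
Step 4 — Parallel with input shunt Z1: Z_in = Z1 || (Z2 + Z3) = 12.03 - j133.3 Ω = 133.9∠-84.8° Ω.

Z = 12.03 - j133.3 Ω = 133.9∠-84.8° Ω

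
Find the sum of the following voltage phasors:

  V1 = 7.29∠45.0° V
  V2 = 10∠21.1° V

Step 1 — Convert each phasor to rectangular form:
  V1 = 7.29·(cos(45.0°) + j·sin(45.0°)) = 5.155 + j5.155 V
  V2 = 10·(cos(21.1°) + j·sin(21.1°)) = 9.33 + j3.6 V
Step 2 — Sum components: V_total = 14.48 + j8.755 V.
Step 3 — Convert to polar: |V_total| = 16.92 V, ∠V_total = 31.2°.

V_total = 16.92∠31.2° V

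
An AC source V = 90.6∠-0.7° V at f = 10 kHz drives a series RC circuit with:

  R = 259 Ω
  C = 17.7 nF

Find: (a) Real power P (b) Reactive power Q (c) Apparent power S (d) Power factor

Step 1 — Angular frequency: ω = 2π·f = 2π·1e+04 = 6.283e+04 rad/s.
Step 2 — Component impedances:
  R: Z = R = 259 Ω
  C: Z = 1/(jωC) = -j/(ω·C) = 0 - j899.2 Ω
Step 3 — Series combination: Z_total = R + C = 259 - j899.2 Ω = 935.7∠-73.9° Ω.
Step 4 — Source phasor: V = 90.6∠-0.7° V = 90.59 - j1.107 V.
Step 5 — Current: I = V / Z = 0.02793 + j0.0927 A = 0.09682∠73.2° A.
Step 6 — Complex power: S = V·I* = 2.428 - j8.429 VA.
Step 7 — Real power: P = Re(S) = 2.428 W.
Step 8 — Reactive power: Q = Im(S) = -8.429 VAR.
Step 9 — Apparent power: |S| = 8.772 VA.
Step 10 — Power factor: PF = P/|S| = 0.2768 (leading).

(a) P = 2.428 W  (b) Q = -8.429 VAR  (c) S = 8.772 VA  (d) PF = 0.2768 (leading)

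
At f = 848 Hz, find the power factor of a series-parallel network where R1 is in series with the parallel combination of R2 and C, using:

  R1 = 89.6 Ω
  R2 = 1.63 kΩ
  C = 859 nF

Step 1 — Angular frequency: ω = 2π·f = 2π·848 = 5328 rad/s.
Step 2 — Component impedances:
  R1: Z = R = 89.6 Ω
  R2: Z = R = 1630 Ω
  C: Z = 1/(jωC) = -j/(ω·C) = 0 - j218.5 Ω
Step 3 — Parallel branch: R2 || C = 1/(1/R2 + 1/C) = 28.77 - j214.6 Ω.
Step 4 — Series with R1: Z_total = R1 + (R2 || C) = 118.4 - j214.6 Ω = 245.1∠-61.1° Ω.
Step 5 — Power factor: PF = cos(φ) = Re(Z)/|Z| = 118.37/245.11 = 0.4829.
Step 6 — Type: Im(Z) = -214.6 ⇒ leading (phase φ = -61.1°).

PF = 0.4829 (leading, φ = -61.1°)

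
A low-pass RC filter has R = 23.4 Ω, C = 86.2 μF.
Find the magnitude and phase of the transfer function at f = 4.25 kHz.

Step 1 — Angular frequency: ω = 2π·4250 = 2.67e+04 rad/s.
Step 2 — Transfer function: H(jω) = 1/(1 + jωRC).
Step 3 — Denominator: 1 + jωRC = 1 + j·2.67e+04·23.4·8.62e-05 = 1 + j53.86.
Step 4 — H = 0.0003446 - j0.01856.
Step 5 — Magnitude: |H| = 0.01856 (-34.6 dB); phase: φ = -88.9°.

|H| = 0.01856 (-34.6 dB), φ = -88.9°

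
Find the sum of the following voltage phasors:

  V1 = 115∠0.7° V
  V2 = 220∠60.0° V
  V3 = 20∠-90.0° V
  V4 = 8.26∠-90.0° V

Step 1 — Convert each phasor to rectangular form:
  V1 = 115·(cos(0.7°) + j·sin(0.7°)) = 115 + j1.405 V
  V2 = 220·(cos(60.0°) + j·sin(60.0°)) = 110 + j190.5 V
  V3 = 20·(cos(-90.0°) + j·sin(-90.0°)) = 0 - j20 V
  V4 = 8.26·(cos(-90.0°) + j·sin(-90.0°)) = 0 - j8.26 V
Step 2 — Sum components: V_total = 225 + j163.7 V.
Step 3 — Convert to polar: |V_total| = 278.2 V, ∠V_total = 36.0°.

V_total = 278.2∠36.0° V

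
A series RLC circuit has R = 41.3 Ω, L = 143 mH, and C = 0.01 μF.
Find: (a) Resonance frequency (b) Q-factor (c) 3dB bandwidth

Step 1 — Resonance: ω₀ = 1/√(LC) = 1/√(0.143·1e-08) = 2.644e+04 rad/s.
Step 2 — f₀ = ω₀/(2π) = 4209 Hz.
Step 3 — Series Q: Q = ω₀L/R = 2.644e+04·0.143/41.3 = 91.56.
Step 4 — Bandwidth: Δω = ω₀/Q = 288.8 rad/s; BW = Δω/(2π) = 45.97 Hz.

(a) f₀ = 4209 Hz  (b) Q = 91.56  (c) BW = 45.97 Hz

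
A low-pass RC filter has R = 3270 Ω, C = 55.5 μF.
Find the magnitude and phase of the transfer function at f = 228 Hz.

Step 1 — Angular frequency: ω = 2π·228 = 1433 rad/s.
Step 2 — Transfer function: H(jω) = 1/(1 + jωRC).
Step 3 — Denominator: 1 + jωRC = 1 + j·1433·3270·5.55e-05 = 1 + j260.
Step 4 — H = 1.479e-05 - j0.003846.
Step 5 — Magnitude: |H| = 0.003846 (-48.3 dB); phase: φ = -89.8°.

|H| = 0.003846 (-48.3 dB), φ = -89.8°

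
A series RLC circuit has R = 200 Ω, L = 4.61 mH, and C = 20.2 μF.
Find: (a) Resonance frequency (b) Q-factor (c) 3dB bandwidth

Step 1 — Resonance: ω₀ = 1/√(LC) = 1/√(0.00461·2.02e-05) = 3277 rad/s.
Step 2 — f₀ = ω₀/(2π) = 521.5 Hz.
Step 3 — Series Q: Q = ω₀L/R = 3277·0.00461/200 = 0.07553.
Step 4 — Bandwidth: Δω = ω₀/Q = 4.338e+04 rad/s; BW = Δω/(2π) = 6905 Hz.

(a) f₀ = 521.5 Hz  (b) Q = 0.07553  (c) BW = 6905 Hz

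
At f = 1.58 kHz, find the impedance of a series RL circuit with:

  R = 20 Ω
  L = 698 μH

Step 1 — Angular frequency: ω = 2π·f = 2π·1580 = 9927 rad/s.
Step 2 — Component impedances:
  R: Z = R = 20 Ω
  L: Z = jωL = j·9927·0.000698 = 0 + j6.929 Ω
Step 3 — Series combination: Z_total = R + L = 20 + j6.929 Ω = 21.17∠19.1° Ω.

Z = 20 + j6.929 Ω = 21.17∠19.1° Ω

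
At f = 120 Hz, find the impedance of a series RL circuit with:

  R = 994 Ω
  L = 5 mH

Step 1 — Angular frequency: ω = 2π·f = 2π·120 = 754 rad/s.
Step 2 — Component impedances:
  R: Z = R = 994 Ω
  L: Z = jωL = j·754·0.005 = 0 + j3.77 Ω
Step 3 — Series combination: Z_total = R + L = 994 + j3.77 Ω = 994∠0.2° Ω.

Z = 994 + j3.77 Ω = 994∠0.2° Ω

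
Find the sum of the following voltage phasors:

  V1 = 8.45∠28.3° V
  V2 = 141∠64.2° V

Step 1 — Convert each phasor to rectangular form:
  V1 = 8.45·(cos(28.3°) + j·sin(28.3°)) = 7.44 + j4.006 V
  V2 = 141·(cos(64.2°) + j·sin(64.2°)) = 61.37 + j126.9 V
Step 2 — Sum components: V_total = 68.81 + j131 V.
Step 3 — Convert to polar: |V_total| = 147.9 V, ∠V_total = 62.3°.

V_total = 147.9∠62.3° V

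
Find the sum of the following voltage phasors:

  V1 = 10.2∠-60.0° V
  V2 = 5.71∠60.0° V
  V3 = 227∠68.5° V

Step 1 — Convert each phasor to rectangular form:
  V1 = 10.2·(cos(-60.0°) + j·sin(-60.0°)) = 5.1 - j8.833 V
  V2 = 5.71·(cos(60.0°) + j·sin(60.0°)) = 2.855 + j4.945 V
  V3 = 227·(cos(68.5°) + j·sin(68.5°)) = 83.2 + j211.2 V
Step 2 — Sum components: V_total = 91.15 + j207.3 V.
Step 3 — Convert to polar: |V_total| = 226.5 V, ∠V_total = 66.3°.

V_total = 226.5∠66.3° V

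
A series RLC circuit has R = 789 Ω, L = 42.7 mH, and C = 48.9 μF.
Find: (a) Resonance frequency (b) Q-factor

Step 1 — Resonance condition Im(Z)=0 gives ω₀ = 1/√(LC).
Step 2 — ω₀ = 1/√(0.0427·4.89e-05) = 692 rad/s.
Step 3 — f₀ = ω₀/(2π) = 110.1 Hz.
Step 4 — Series Q: Q = ω₀L/R = 692·0.0427/789 = 0.03745.

(a) f₀ = 110.1 Hz  (b) Q = 0.03745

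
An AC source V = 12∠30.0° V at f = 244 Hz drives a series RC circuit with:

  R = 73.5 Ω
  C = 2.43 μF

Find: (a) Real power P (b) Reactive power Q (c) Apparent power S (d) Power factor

Step 1 — Angular frequency: ω = 2π·f = 2π·244 = 1533 rad/s.
Step 2 — Component impedances:
  R: Z = R = 73.5 Ω
  C: Z = 1/(jωC) = -j/(ω·C) = 0 - j268.4 Ω
Step 3 — Series combination: Z_total = R + C = 73.5 - j268.4 Ω = 278.3∠-74.7° Ω.
Step 4 — Source phasor: V = 12∠30.0° V = 10.39 + j6 V.
Step 5 — Current: I = V / Z = -0.01093 + j0.04171 A = 0.04312∠104.7° A.
Step 6 — Complex power: S = V·I* = 0.1366 - j0.499 VA.
Step 7 — Real power: P = Re(S) = 0.1366 W.
Step 8 — Reactive power: Q = Im(S) = -0.499 VAR.
Step 9 — Apparent power: |S| = 0.5174 VA.
Step 10 — Power factor: PF = P/|S| = 0.2641 (leading).

(a) P = 0.1366 W  (b) Q = -0.499 VAR  (c) S = 0.5174 VA  (d) PF = 0.2641 (leading)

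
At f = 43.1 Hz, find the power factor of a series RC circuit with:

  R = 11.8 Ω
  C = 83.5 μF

Step 1 — Angular frequency: ω = 2π·f = 2π·43.1 = 270.8 rad/s.
Step 2 — Component impedances:
  R: Z = R = 11.8 Ω
  C: Z = 1/(jωC) = -j/(ω·C) = 0 - j44.22 Ω
Step 3 — Series combination: Z_total = R + C = 11.8 - j44.22 Ω = 45.77∠-75.1° Ω.
Step 4 — Power factor: PF = cos(φ) = Re(Z)/|Z| = 11.8/45.77 = 0.2578.
Step 5 — Type: Im(Z) = -44.22 ⇒ leading (phase φ = -75.1°).

PF = 0.2578 (leading, φ = -75.1°)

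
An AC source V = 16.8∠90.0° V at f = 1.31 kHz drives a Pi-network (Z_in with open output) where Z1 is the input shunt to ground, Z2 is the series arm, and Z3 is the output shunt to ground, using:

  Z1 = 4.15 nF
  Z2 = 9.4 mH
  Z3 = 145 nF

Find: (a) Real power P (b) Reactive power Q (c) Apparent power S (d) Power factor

Step 1 — Angular frequency: ω = 2π·f = 2π·1310 = 8231 rad/s.
Step 2 — Component impedances:
  Z1: Z = 1/(jωC) = -j/(ω·C) = 0 - j2.928e+04 Ω
  Z2: Z = jωL = j·8231·0.0094 = 0 + j77.37 Ω
  Z3: Z = 1/(jωC) = -j/(ω·C) = 0 - j837.9 Ω
Step 3 — With open output, the series arm Z2 and the output shunt Z3 appear in series to ground: Z2 + Z3 = 0 - j760.5 Ω.
Step 4 — Parallel with input shunt Z1: Z_in = Z1 || (Z2 + Z3) = 0 - j741.3 Ω = 741.3∠-90.0° Ω.
Step 5 — Source phasor: V = 16.8∠90.0° V = 0 + j16.8 V.
Step 6 — Current: I = V / Z = -0.02266 A = 0.02266∠180.0° A.
Step 7 — Complex power: S = V·I* = 0 - j0.3808 VA.
Step 8 — Real power: P = Re(S) = 0 W.
Step 9 — Reactive power: Q = Im(S) = -0.3808 VAR.
Step 10 — Apparent power: |S| = 0.3808 VA.
Step 11 — Power factor: PF = P/|S| = 0 (leading).

(a) P = 0 W  (b) Q = -0.3808 VAR  (c) S = 0.3808 VA  (d) PF = 0 (leading)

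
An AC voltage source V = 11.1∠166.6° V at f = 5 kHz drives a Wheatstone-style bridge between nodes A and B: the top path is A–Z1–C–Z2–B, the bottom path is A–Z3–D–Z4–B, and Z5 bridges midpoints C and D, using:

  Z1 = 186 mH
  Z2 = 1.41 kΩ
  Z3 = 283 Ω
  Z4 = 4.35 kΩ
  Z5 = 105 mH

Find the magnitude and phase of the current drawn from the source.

Step 1 — Angular frequency: ω = 2π·f = 2π·5000 = 3.142e+04 rad/s.
Step 2 — Component impedances:
  Z1: Z = jωL = j·3.142e+04·0.186 = 0 + j5843 Ω
  Z2: Z = R = 1410 Ω
  Z3: Z = R = 283 Ω
  Z4: Z = R = 4350 Ω
  Z5: Z = jωL = j·3.142e+04·0.105 = 0 + j3299 Ω
Step 3 — Bridge requires nodal analysis (the Z5 bridge couples midpoints C and D, so the two paths cannot be reduced to a simple series/parallel combination). Setting node B to ground and injecting 1 A at node A, the 3-node admittance system at A, C, D solves to V_A = Z_AB = 1612 + j1103 Ω = 1953∠34.4° Ω.
Step 4 — Source phasor: V = 11.1∠166.6° V = -10.8 + j2.572 V.
Step 5 — Ohm's law: I = V / Z_total = (-10.8 + j2.572) / (1612 + j1103) = -0.003818 + j0.004209 A.
Step 6 — Convert to polar: |I| = 0.005683 A, ∠I = 132.2°.

I = 0.005683∠132.2° A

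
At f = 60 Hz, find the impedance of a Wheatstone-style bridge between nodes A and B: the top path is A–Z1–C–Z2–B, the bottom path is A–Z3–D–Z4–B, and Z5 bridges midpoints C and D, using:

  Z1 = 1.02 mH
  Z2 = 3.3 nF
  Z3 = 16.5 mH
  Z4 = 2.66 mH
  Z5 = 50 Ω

Step 1 — Angular frequency: ω = 2π·f = 2π·60 = 377 rad/s.
Step 2 — Component impedances:
  Z1: Z = jωL = j·377·0.00102 = 0 + j0.3845 Ω
  Z2: Z = 1/(jωC) = -j/(ω·C) = 0 - j8.038e+05 Ω
  Z3: Z = jωL = j·377·0.0165 = 0 + j6.22 Ω
  Z4: Z = jωL = j·377·0.00266 = 0 + j1.003 Ω
  Z5: Z = R = 50 Ω
Step 3 — Bridge requires nodal analysis (the Z5 bridge couples midpoints C and D, so the two paths cannot be reduced to a simple series/parallel combination). Setting node B to ground and injecting 1 A at node A, the 3-node admittance system at A, C, D solves to V_A = Z_AB = 0.7606 + j7.123 Ω = 7.163∠83.9° Ω.

Z = 0.7606 + j7.123 Ω = 7.163∠83.9° Ω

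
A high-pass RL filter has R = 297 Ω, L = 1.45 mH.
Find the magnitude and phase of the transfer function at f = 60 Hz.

Step 1 — Angular frequency: ω = 2π·60 = 377 rad/s.
Step 2 — Transfer function: H(jω) = jωL/(R + jωL).
Step 3 — Numerator jωL = j·0.5466; denominator R + jωL = 297 + j0.5466.
Step 4 — H = 3.388e-06 + j0.001841.
Step 5 — Magnitude: |H| = 0.001841 (-54.7 dB); phase: φ = 89.9°.

|H| = 0.001841 (-54.7 dB), φ = 89.9°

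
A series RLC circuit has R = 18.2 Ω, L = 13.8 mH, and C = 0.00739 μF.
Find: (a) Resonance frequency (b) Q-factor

Step 1 — Resonance condition Im(Z)=0 gives ω₀ = 1/√(LC).
Step 2 — ω₀ = 1/√(0.0138·7.39e-09) = 9.902e+04 rad/s.
Step 3 — f₀ = ω₀/(2π) = 1.576e+04 Hz.
Step 4 — Series Q: Q = ω₀L/R = 9.902e+04·0.0138/18.2 = 75.08.

(a) f₀ = 1.576e+04 Hz  (b) Q = 75.08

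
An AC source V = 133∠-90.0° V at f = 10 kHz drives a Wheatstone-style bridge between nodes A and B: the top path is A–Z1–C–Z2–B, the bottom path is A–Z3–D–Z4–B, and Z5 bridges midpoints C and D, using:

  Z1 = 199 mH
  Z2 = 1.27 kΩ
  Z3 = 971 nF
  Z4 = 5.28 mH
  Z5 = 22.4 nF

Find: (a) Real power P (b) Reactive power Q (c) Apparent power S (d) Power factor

Step 1 — Angular frequency: ω = 2π·f = 2π·1e+04 = 6.283e+04 rad/s.
Step 2 — Component impedances:
  Z1: Z = jωL = j·6.283e+04·0.199 = 0 + j1.25e+04 Ω
  Z2: Z = R = 1270 Ω
  Z3: Z = 1/(jωC) = -j/(ω·C) = 0 - j16.39 Ω
  Z4: Z = jωL = j·6.283e+04·0.00528 = 0 + j331.8 Ω
  Z5: Z = 1/(jωC) = -j/(ω·C) = 0 - j710.5 Ω
Step 3 — Bridge requires nodal analysis (the Z5 bridge couples midpoints C and D, so the two paths cannot be reduced to a simple series/parallel combination). Setting node B to ground and injecting 1 A at node A, the 3-node admittance system at A, C, D solves to V_A = Z_AB = 78.52 + j341.4 Ω = 350.3∠77.0° Ω.
Step 4 — Source phasor: V = 133∠-90.0° V = 0 - j133 V.
Step 5 — Current: I = V / Z = -0.37 - j0.0851 A = 0.3797∠-167.0° A.
Step 6 — Complex power: S = V·I* = 11.32 + j49.21 VA.
Step 7 — Real power: P = Re(S) = 11.32 W.
Step 8 — Reactive power: Q = Im(S) = 49.21 VAR.
Step 9 — Apparent power: |S| = 50.49 VA.
Step 10 — Power factor: PF = P/|S| = 0.2241 (lagging).

(a) P = 11.32 W  (b) Q = 49.21 VAR  (c) S = 50.49 VA  (d) PF = 0.2241 (lagging)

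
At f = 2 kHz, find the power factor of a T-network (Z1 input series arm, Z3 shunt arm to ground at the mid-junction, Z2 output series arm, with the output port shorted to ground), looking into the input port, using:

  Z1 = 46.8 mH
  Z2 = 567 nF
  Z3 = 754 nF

Step 1 — Angular frequency: ω = 2π·f = 2π·2000 = 1.257e+04 rad/s.
Step 2 — Component impedances:
  Z1: Z = jωL = j·1.257e+04·0.0468 = 0 + j588.1 Ω
  Z2: Z = 1/(jωC) = -j/(ω·C) = 0 - j140.3 Ω
  Z3: Z = 1/(jωC) = -j/(ω·C) = 0 - j105.5 Ω
Step 3 — With the output port shorted to ground, the output series arm Z2 runs from the junction to ground; the shunt arm Z3 also runs from the junction to ground. They appear in parallel: Z3 || Z2 = 0 - j60.24 Ω.
Step 4 — Series with input arm Z1: Z_in = Z1 + (Z3 || Z2) = 0 + j527.9 Ω = 527.9∠90.0° Ω.
Step 5 — Power factor: PF = cos(φ) = Re(Z)/|Z| = 0/527.9 = 0.
Step 6 — Type: Im(Z) = 527.9 ⇒ lagging (phase φ = 90.0°).

PF = 0 (lagging, φ = 90.0°)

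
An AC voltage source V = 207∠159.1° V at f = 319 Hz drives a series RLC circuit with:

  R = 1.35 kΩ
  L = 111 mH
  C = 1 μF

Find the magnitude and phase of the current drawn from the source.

Step 1 — Angular frequency: ω = 2π·f = 2π·319 = 2004 rad/s.
Step 2 — Component impedances:
  R: Z = R = 1350 Ω
  L: Z = jωL = j·2004·0.111 = 0 + j222.5 Ω
  C: Z = 1/(jωC) = -j/(ω·C) = 0 - j498.9 Ω
Step 3 — Series combination: Z_total = R + L + C = 1350 - j276.4 Ω = 1378∠-11.6° Ω.
Step 4 — Source phasor: V = 207∠159.1° V = -193.4 + j73.84 V.
Step 5 — Ohm's law: I = V / Z_total = (-193.4 + j73.84) / (1350 - j276.4) = -0.1482 + j0.02435 A.
Step 6 — Convert to polar: |I| = 0.1502 A, ∠I = 170.7°.

I = 0.1502∠170.7° A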